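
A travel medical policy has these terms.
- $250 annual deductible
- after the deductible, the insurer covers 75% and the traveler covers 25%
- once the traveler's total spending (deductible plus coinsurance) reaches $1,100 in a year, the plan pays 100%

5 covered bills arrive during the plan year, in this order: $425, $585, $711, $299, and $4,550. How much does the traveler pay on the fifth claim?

Claim 1 ($425): deductible takes $250, $175 remains; 25% of $175 = $43.75. Cost to traveler: $293.75. OOP to date $293.75.
Claim 2 ($585): 25% coinsurance on $585 = $146.25. Traveler pays $146.25; OOP now $440.
Claim 3 ($711): deductible already satisfied, so traveler's share is 25% × $711 = $177.75. Cost to traveler: $177.75. OOP to date $617.75.
Claim 4 ($299): 25% coinsurance on $299 = $74.75. Traveler owes $74.75 (running OOP $692.50).
Claim 5 ($4,550): 25% coinsurance on $4,550 = $1,137.50. OOP would hit $1,830 > $1,100, so the cap limits the traveler to $1,100 − $692.50 = $407.50.

$407.50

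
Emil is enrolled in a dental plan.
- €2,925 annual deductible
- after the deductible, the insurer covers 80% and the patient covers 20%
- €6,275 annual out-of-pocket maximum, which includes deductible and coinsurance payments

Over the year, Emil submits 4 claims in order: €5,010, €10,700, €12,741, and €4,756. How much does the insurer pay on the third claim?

Claim 1 — €5,010: deductible takes €2,925, €2,085 remains; patient's 20% is €417. Cost to patient: €3,342. OOP to date €3,342. Plan pays €5,010 − €3,342 = €1,668.
Claim 2 — €10,700: 20% coinsurance on €10,700 = €2,140. Patient owes €2,140 (running OOP €5,482). Plan pays €10,700 − €2,140 = €8,560.
Claim 3 — €12,741: deductible already satisfied, so patient's share is 20% × €12,741 = €2,548.20. OOP would hit €8,030.20 > €6,275, so the cap limits the patient to €6,275 − €5,482 = €793. Insurer: €12,741 − €793 = €11,948.

€11,948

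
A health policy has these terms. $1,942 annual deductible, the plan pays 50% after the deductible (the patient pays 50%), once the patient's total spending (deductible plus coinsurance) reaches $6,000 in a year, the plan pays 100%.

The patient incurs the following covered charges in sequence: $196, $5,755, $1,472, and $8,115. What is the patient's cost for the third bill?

$736

Claim 1 — $196: all of it applies to the deductible. Patient owes $196 (running OOP $196).
Claim 2 — $5,755: deductible takes $1,746, $4,009 remains; 50% of $4,009 = $2,004.50. Patient owes $3,750.50 (running OOP $3,946.50).
Claim 3 — $1,472: deductible already satisfied, so patient's share is 50% × $1,472 = $736. Patient pays $736; OOP now $4,682.50.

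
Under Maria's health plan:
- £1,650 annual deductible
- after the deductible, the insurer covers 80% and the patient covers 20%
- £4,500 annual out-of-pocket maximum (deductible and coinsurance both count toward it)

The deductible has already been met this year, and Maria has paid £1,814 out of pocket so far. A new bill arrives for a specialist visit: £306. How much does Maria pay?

The deductible is already satisfied, so the full bill goes to coinsurance.
20% of £306 = £61.20 falls to the patient.
Total out-of-pocket so far would be £1,814 + £61.20 = £1,875.20, below the £4,500 cap — no reduction.

£61.20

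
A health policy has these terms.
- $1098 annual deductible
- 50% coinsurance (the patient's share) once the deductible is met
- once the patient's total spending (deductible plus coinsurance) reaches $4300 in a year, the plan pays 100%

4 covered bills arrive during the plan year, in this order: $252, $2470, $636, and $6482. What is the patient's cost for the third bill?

$318

#1 ($252): all of it applies to the deductible. Patient owes $252 (running OOP $252).
#2 ($2470): $846 to deductible, leaving $1624; patient's 50% is $812. Cost to patient: $1658. OOP to date $1910.
#3 ($636): deductible already satisfied, so patient's share is 50% × $636 = $318. Cost to patient: $318. OOP to date $2228.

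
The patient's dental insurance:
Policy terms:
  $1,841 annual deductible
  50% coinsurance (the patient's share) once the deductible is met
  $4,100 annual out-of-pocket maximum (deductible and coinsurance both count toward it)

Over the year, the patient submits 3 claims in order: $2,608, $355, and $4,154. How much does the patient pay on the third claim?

Claim 1 ($2,608): $1,841 to deductible, leaving $767; coinsurance $767 × 50% = $383.50. Patient owes $2,224.50 (running OOP $2,224.50).
Claim 2 ($355): deductible already satisfied, so patient's share is 50% × $355 = $177.50. Patient owes $177.50 (running OOP $2,402).
Claim 3 ($4,154): deductible already satisfied, so patient's share is 50% × $4,154 = $2,077. OOP would hit $4,479 > $4,100, so the cap limits the patient to $4,100 − $2,402 = $1,698.

$1,698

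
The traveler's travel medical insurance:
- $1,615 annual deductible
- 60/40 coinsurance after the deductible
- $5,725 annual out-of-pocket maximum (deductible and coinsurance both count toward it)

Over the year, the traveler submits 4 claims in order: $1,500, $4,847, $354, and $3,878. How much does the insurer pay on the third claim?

Bill 1, $1,500: entire amount goes to the deductible. Traveler owes $1,500 (running OOP $1,500). Plan pays $1,500 − $1,500 = $0.
Bill 2, $4,847: $115 finishes the deductible; $4,732 goes to coinsurance; coinsurance $4,732 × 40% = $1,892.80. Traveler owes $2,007.80 (running OOP $3,507.80). Insurer: $4,847 − $2,007.80 = $2,839.20.
Bill 3, $354: deductible met; 40% of $354 = $141.60. Cost to traveler: $141.60. OOP to date $3,649.40. Plan pays $354 − $141.60 = $212.40.

$212.40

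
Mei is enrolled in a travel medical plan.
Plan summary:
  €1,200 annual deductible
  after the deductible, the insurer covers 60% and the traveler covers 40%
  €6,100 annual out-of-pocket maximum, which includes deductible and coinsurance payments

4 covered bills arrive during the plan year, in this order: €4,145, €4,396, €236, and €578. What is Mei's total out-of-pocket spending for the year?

€4,462

Claim 1 — €4,145: deductible takes €1,200, €2,945 remains; coinsurance €2,945 × 40% = €1,178. Traveler owes €2,378 (running OOP €2,378).
Claim 2 — €4,396: deductible already satisfied, so traveler's share is 40% × €4,396 = €1,758.40. Cost to traveler: €1,758.40. OOP to date €4,136.40.
Claim 3 — €236: deductible met; 40% of €236 = €94.40. Cost to traveler: €94.40. OOP to date €4,230.80.
Claim 4 — €578: deductible met; 40% of €578 = €231.20. Traveler owes €231.20 (running OOP €4,462).
Summing the traveler's payments: €2,378 + €1,758.40 + €94.40 + €231.20 = €4,462.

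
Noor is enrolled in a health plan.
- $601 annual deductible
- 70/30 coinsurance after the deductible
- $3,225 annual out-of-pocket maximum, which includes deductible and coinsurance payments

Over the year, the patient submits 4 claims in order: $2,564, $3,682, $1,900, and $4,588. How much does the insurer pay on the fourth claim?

$4,227.50

Bill 1, $2,564: deductible takes $601, $1,963 remains; coinsurance $1,963 × 30% = $588.90. Cost to patient: $1,189.90. OOP to date $1,189.90. Plan pays $2,564 − $1,189.90 = $1,374.10.
Bill 2, $3,682: deductible met; 30% of $3,682 = $1,104.60. Cost to patient: $1,104.60. OOP to date $2,294.50. Insurer: $3,682 − $1,104.60 = $2,577.40.
Bill 3, $1,900: deductible met; 30% of $1,900 = $570. Patient pays $570; OOP now $2,864.50. Plan pays $1,900 − $570 = $1,330.
Bill 4, $4,588: deductible met; 30% of $4,588 = $1,376.40. Adding that to $2,864.50 gives $4,240.90, past the $3,225 cap; patient pays only $3,225 − $2,864.50 = $360.50. Insurer: $4,588 − $360.50 = $4,227.50.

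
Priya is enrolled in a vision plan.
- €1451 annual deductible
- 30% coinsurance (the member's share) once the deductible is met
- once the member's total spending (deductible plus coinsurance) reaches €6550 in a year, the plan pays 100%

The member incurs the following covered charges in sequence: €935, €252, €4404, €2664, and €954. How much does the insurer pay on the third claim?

€2898

Claim 1 (€935): entire amount goes to the deductible. Member pays €935; OOP now €935. Insurer: €935 − €935 = €0.
Claim 2 (€252): fully absorbed by the deductible. Cost to member: €252. OOP to date €1187. Insurer: €252 − €252 = €0.
Claim 3 (€4404): €264 to deductible, leaving €4140; coinsurance €4140 × 30% = €1242. Member owes €1506 (running OOP €2693). Insurer: €4404 − €1506 = €2898.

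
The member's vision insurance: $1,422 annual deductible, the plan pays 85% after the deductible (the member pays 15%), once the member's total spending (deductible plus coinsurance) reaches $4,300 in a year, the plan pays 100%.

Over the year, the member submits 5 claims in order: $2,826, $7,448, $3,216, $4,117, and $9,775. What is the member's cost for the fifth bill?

Claim 1 ($2,826): $1,422 finishes the deductible; $1,404 goes to coinsurance; coinsurance $1,404 × 15% = $210.60. Cost to member: $1,632.60. OOP to date $1,632.60.
Claim 2 ($7,448): deductible already satisfied, so member's share is 15% × $7,448 = $1,117.20. Cost to member: $1,117.20. OOP to date $2,749.80.
Claim 3 ($3,216): 15% coinsurance on $3,216 = $482.40. Member pays $482.40; OOP now $3,232.20.
Claim 4 ($4,117): 15% coinsurance on $4,117 = $617.55. Member pays $617.55; OOP now $3,849.75.
Claim 5 ($9,775): 15% coinsurance on $9,775 = $1,466.25. OOP would hit $5,316 > $4,300, so the cap limits the member to $4,300 − $3,849.75 = $450.25.

$450.25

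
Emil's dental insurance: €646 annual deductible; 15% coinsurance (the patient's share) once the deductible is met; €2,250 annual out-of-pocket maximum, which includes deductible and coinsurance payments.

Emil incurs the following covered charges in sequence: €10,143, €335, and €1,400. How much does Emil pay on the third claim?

€129.20

Claim 1 — €10,143: €646 to deductible, leaving €9,497; coinsurance €9,497 × 15% = €1,424.55. Patient pays €2,070.55; OOP now €2,070.55.
Claim 2 — €335: 15% coinsurance on €335 = €50.25. Patient owes €50.25 (running OOP €2,120.80).
Claim 3 — €1,400: 15% coinsurance on €1,400 = €210. Adding that to €2,120.80 gives €2,330.80, past the €2,250 cap; patient pays only €2,250 − €2,120.80 = €129.20.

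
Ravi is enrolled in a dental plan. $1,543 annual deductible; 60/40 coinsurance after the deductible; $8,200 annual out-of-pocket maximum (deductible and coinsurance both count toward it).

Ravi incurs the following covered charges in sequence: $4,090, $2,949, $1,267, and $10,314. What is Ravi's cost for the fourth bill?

Claim 1 — $4,090: deductible takes $1,543, $2,547 remains; coinsurance $2,547 × 40% = $1,018.80. Patient pays $2,561.80; OOP now $2,561.80.
Claim 2 — $2,949: deductible already satisfied, so patient's share is 40% × $2,949 = $1,179.60. Patient pays $1,179.60; OOP now $3,741.40.
Claim 3 — $1,267: deductible already satisfied, so patient's share is 40% × $1,267 = $506.80. Cost to patient: $506.80. OOP to date $4,248.20.
Claim 4 — $10,314: deductible already satisfied, so patient's share is 40% × $10,314 = $4,125.60. Adding that to $4,248.20 gives $8,373.80, past the $8,200 cap; patient pays only $8,200 − $4,248.20 = $3,951.80.

$3,951.80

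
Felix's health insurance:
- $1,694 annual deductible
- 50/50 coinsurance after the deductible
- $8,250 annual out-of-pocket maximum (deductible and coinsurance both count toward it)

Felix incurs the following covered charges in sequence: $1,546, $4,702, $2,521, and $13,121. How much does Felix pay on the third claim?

$1,260.50

Bill 1, $1,546: entire amount goes to the deductible. Patient owes $1,546 (running OOP $1,546).
Bill 2, $4,702: $148 to deductible, leaving $4,554; 50% of $4,554 = $2,277. Cost to patient: $2,425. OOP to date $3,971.
Bill 3, $2,521: 50% coinsurance on $2,521 = $1,260.50. Cost to patient: $1,260.50. OOP to date $5,231.50.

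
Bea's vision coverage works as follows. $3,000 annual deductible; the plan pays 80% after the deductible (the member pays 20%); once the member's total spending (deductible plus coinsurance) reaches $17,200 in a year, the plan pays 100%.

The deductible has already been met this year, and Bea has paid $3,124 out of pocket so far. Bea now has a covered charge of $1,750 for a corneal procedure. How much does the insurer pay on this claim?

With the deductible met, the entire $1,750 is subject to coinsurance.
Coinsurance: $1,750 × 20% = $350.
Year-to-date out-of-pocket becomes $3,124 + $350 = $3,474, still under the $17,200 maximum, so no cap applies.
The plan picks up $1,750 − $350 = $1,400.

$1,400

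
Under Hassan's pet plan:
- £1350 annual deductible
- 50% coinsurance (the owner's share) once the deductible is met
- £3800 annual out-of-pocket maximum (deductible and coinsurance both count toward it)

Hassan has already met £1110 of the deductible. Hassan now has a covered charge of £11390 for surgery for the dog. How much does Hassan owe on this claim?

£2690

Deductible still to meet: £1350 − £1110 = £240.
After the £240 deductible portion, £11390 − £240 = £11150 is subject to coinsurance.
Owner's 50% share of £11150 is £5575.
That puts the owner's cost at £240 + £5575 = £5815 before any cap.
Year-to-date out-of-pocket would reach £1110 + £5815 = £6925, above the £3800 maximum, so the owner pays only £3800 − £1110 = £2690.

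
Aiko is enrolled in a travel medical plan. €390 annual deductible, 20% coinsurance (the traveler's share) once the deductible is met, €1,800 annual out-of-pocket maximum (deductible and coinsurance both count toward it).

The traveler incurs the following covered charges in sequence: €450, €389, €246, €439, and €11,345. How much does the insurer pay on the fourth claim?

Bill 1, €450: deductible takes €390, €60 remains; traveler's 20% is €12. Traveler pays €402; OOP now €402. Plan pays €450 − €402 = €48.
Bill 2, €389: deductible met; 20% of €389 = €77.80. Cost to traveler: €77.80. OOP to date €479.80. Insurer: €389 − €77.80 = €311.20.
Bill 3, €246: deductible met; 20% of €246 = €49.20. Traveler pays €49.20; OOP now €529. Insurer: €246 − €49.20 = €196.80.
Bill 4, €439: 20% coinsurance on €439 = €87.80. Traveler pays €87.80; OOP now €616.80. Plan pays €439 − €87.80 = €351.20.

€351.20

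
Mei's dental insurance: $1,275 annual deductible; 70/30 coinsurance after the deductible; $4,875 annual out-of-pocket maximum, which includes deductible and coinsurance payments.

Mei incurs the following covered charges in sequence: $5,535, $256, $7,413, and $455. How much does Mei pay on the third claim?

Bill 1, $5,535: $1,275 to deductible, leaving $4,260; patient's 30% is $1,278. Patient owes $2,553 (running OOP $2,553).
Bill 2, $256: 30% coinsurance on $256 = $76.80. Cost to patient: $76.80. OOP to date $2,629.80.
Bill 3, $7,413: deductible already satisfied, so patient's share is 30% × $7,413 = $2,223.90. Cost to patient: $2,223.90. OOP to date $4,853.70.

$2,223.90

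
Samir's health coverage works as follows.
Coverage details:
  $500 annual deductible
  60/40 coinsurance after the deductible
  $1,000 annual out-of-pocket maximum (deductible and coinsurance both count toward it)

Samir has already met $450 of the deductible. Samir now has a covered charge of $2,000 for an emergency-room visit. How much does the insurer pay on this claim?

$450 of the $500 deductible is already met, leaving $50.
After the $50 deductible portion, $2,000 − $50 = $1,950 is subject to coinsurance.
40% of $1,950 = $780 falls to the patient.
That puts the patient's cost at $50 + $780 = $830 before any cap.
Adding $830 to the $450 already spent would give $1,280, which exceeds the $1,000 cap; the patient pays just $1,000 − $450 = $550.
Insurer pays the balance: $2,000 − $550 = $1,450.

$1,450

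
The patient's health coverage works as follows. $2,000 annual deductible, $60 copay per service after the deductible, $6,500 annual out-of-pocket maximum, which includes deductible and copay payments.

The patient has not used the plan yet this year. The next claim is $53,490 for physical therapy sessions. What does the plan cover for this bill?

The full $2,000 deductible is still open; $2,000 of this bill applies to it.
After the $2,000 deductible portion, $53,490 − $2,000 = $51,490 is subject to the copay.
Copay on this service: $60.
That puts the patient's cost at $2,000 + $60 = $2,060 before any cap.
Cumulative spending $0 + $2,060 = $2,060 stays under the $6,500 maximum.
The plan picks up $53,490 − $2,060 = $51,430.

$51,430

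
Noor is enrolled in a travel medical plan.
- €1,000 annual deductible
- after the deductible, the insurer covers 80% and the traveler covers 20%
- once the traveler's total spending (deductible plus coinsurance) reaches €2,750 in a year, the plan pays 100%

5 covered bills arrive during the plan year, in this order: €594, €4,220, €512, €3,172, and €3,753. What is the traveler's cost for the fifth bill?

€250.40

Bill 1, €594: entire amount goes to the deductible. Traveler pays €594; OOP now €594.
Bill 2, €4,220: deductible takes €406, €3,814 remains; 20% of €3,814 = €762.80. Traveler owes €1,168.80 (running OOP €1,762.80).
Bill 3, €512: deductible met; 20% of €512 = €102.40. Cost to traveler: €102.40. OOP to date €1,865.20.
Bill 4, €3,172: deductible already satisfied, so traveler's share is 20% × €3,172 = €634.40. Traveler owes €634.40 (running OOP €2,499.60).
Bill 5, €3,753: deductible already satisfied, so traveler's share is 20% × €3,753 = €750.60. That would push OOP to €3,250.20, over the €2,750 cap, so traveler pays €2,750 − €2,499.60 = €250.40.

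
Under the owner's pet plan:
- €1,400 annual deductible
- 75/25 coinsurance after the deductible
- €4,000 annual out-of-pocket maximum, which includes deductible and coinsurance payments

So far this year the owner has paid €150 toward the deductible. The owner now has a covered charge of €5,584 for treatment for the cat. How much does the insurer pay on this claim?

€3,250.50

€150 of the €1,400 deductible is already met, leaving €1,250.
The remaining €4,334 (= €5,584 − €1,250) moves to coinsurance.
Owner's 25% share of €4,334 is €1,083.50.
So the owner owes €1,250 + €1,083.50 = €2,333.50 before any cap.
Cumulative spending €150 + €2,333.50 = €2,483.50 stays under the €4,000 maximum.
The plan picks up €5,584 − €2,333.50 = €3,250.50.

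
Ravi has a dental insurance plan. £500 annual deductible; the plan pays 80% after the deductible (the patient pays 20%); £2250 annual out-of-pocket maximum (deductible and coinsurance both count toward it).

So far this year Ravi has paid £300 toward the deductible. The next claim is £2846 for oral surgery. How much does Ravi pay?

Remaining deductible: £500 − £300 = £200.
The remaining £2646 (= £2846 − £200) moves to coinsurance.
Patient's 20% share of £2646 is £529.20.
That puts the patient's cost at £200 + £529.20 = £729.20 before any cap.
Cumulative spending £300 + £729.20 = £1029.20 stays under the £2250 maximum.

£729.20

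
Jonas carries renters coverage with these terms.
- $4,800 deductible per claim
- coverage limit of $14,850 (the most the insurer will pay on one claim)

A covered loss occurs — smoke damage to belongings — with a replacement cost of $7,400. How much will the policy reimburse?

Subtract the deductible: $7,400 − $4,800 = $2,600.
$2,600 is within the $14,850 limit, so the insurer pays $2,600.

$2,600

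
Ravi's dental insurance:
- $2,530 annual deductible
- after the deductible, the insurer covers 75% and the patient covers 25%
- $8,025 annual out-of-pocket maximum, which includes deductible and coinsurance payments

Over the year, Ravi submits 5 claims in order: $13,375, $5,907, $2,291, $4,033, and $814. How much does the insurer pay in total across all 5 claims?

$18,395

#1 ($13,375): $2,530 to deductible, leaving $10,845; 25% of $10,845 = $2,711.25. Patient owes $5,241.25 (running OOP $5,241.25). Plan pays $13,375 − $5,241.25 = $8,133.75.
#2 ($5,907): 25% coinsurance on $5,907 = $1,476.75. Cost to patient: $1,476.75. OOP to date $6,718. Insurer: $5,907 − $1,476.75 = $4,430.25.
#3 ($2,291): deductible already satisfied, so patient's share is 25% × $2,291 = $572.75. Patient pays $572.75; OOP now $7,290.75. Insurer: $2,291 − $572.75 = $1,718.25.
#4 ($4,033): 25% coinsurance on $4,033 = $1,008.25. Adding that to $7,290.75 gives $8,299, past the $8,025 cap; patient pays only $8,025 − $7,290.75 = $734.25. Plan pays $4,033 − $734.25 = $3,298.75.
#5 ($814): deductible already satisfied, so patient's share is 25% × $814 = $203.50. Adding that to $8,025 gives $8,228.50, past the $8,025 cap; patient pays only $8,025 − $8,025 = $0. Plan pays $814 − $0 = $814.
Insurer total: $8,133.75 + $4,430.25 + $1,718.25 + $3,298.75 + $814 = $18,395.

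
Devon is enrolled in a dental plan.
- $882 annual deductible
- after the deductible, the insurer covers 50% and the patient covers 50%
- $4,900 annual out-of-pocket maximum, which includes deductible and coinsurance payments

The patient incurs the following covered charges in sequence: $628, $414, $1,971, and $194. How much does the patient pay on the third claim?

#1 ($628): all of it applies to the deductible. Patient owes $628 (running OOP $628).
#2 ($414): $254 to deductible, leaving $160; coinsurance $160 × 50% = $80. Patient owes $334 (running OOP $962).
#3 ($1,971): deductible met; 50% of $1,971 = $985.50. Patient pays $985.50; OOP now $1,947.50.

$985.50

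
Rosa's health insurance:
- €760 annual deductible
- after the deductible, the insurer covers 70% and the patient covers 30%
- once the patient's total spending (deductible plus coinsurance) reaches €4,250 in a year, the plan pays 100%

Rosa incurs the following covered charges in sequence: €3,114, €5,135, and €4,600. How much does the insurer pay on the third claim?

€3,356.70

Claim 1 (€3,114): €760 to deductible, leaving €2,354; patient's 30% is €706.20. Cost to patient: €1,466.20. OOP to date €1,466.20. Insurer: €3,114 − €1,466.20 = €1,647.80.
Claim 2 (€5,135): deductible met; 30% of €5,135 = €1,540.50. Cost to patient: €1,540.50. OOP to date €3,006.70. Insurer: €5,135 − €1,540.50 = €3,594.50.
Claim 3 (€4,600): deductible already satisfied, so patient's share is 30% × €4,600 = €1,380. That would push OOP to €4,386.70, over the €4,250 cap, so patient pays €4,250 − €3,006.70 = €1,243.30. Plan pays €4,600 − €1,243.30 = €3,356.70.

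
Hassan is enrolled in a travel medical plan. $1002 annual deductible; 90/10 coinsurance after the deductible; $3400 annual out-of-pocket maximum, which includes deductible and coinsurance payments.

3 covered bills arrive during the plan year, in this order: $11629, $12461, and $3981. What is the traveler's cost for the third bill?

$89.20

#1 ($11629): $1002 to deductible, leaving $10627; traveler's 10% is $1062.70. Cost to traveler: $2064.70. OOP to date $2064.70.
#2 ($12461): deductible already satisfied, so traveler's share is 10% × $12461 = $1246.10. Traveler pays $1246.10; OOP now $3310.80.
#3 ($3981): deductible already satisfied, so traveler's share is 10% × $3981 = $398.10. OOP would hit $3708.90 > $3400, so the cap limits the traveler to $3400 − $3310.80 = $89.20.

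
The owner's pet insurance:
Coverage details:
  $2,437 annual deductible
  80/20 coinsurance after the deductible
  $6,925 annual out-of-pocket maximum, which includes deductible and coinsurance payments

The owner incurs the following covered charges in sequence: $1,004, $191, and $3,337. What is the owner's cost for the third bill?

#1 ($1,004): entire amount goes to the deductible. Owner pays $1,004; OOP now $1,004.
#2 ($191): fully absorbed by the deductible. Owner owes $191 (running OOP $1,195).
#3 ($3,337): deductible takes $1,242, $2,095 remains; coinsurance $2,095 × 20% = $419. Owner pays $1,661; OOP now $2,856.

$1,661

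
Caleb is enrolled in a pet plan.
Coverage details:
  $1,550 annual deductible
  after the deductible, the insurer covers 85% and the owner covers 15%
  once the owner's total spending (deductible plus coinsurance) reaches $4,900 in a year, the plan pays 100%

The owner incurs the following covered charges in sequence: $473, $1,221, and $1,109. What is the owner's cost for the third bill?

Bill 1, $473: fully absorbed by the deductible. Owner pays $473; OOP now $473.
Bill 2, $1,221: deductible takes $1,077, $144 remains; 15% of $144 = $21.60. Owner owes $1,098.60 (running OOP $1,571.60).
Bill 3, $1,109: deductible already satisfied, so owner's share is 15% × $1,109 = $166.35. Cost to owner: $166.35. OOP to date $1,737.95.

$166.35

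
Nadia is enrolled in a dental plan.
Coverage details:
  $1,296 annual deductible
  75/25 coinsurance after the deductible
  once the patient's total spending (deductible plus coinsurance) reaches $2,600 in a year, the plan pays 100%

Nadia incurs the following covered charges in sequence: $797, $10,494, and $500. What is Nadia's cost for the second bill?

$1,803

Claim 1 ($797): entire amount goes to the deductible. Patient owes $797 (running OOP $797).
Claim 2 ($10,494): $499 to deductible, leaving $9,995; 25% of $9,995 = $2,498.75. Together that's $499 + $2,498.75 = $2,997.75. Adding that to $797 gives $3,794.75, past the $2,600 cap; patient pays only $2,600 − $797 = $1,803.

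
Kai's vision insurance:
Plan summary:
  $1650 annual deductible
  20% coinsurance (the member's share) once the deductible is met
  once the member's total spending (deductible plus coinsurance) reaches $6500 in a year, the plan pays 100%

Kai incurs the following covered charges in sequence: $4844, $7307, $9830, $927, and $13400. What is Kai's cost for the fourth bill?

Claim 1 ($4844): deductible takes $1650, $3194 remains; member's 20% is $638.80. Member owes $2288.80 (running OOP $2288.80).
Claim 2 ($7307): deductible met; 20% of $7307 = $1461.40. Member pays $1461.40; OOP now $3750.20.
Claim 3 ($9830): deductible already satisfied, so member's share is 20% × $9830 = $1966. Member pays $1966; OOP now $5716.20.
Claim 4 ($927): deductible already satisfied, so member's share is 20% × $927 = $185.40. Member pays $185.40; OOP now $5901.60.

$185.40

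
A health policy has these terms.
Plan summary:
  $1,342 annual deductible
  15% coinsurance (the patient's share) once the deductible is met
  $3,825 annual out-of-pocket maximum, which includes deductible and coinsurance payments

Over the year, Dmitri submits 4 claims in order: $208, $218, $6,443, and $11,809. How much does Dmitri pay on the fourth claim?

#1 ($208): entire amount goes to the deductible. Patient pays $208; OOP now $208.
#2 ($218): entire amount goes to the deductible. Patient pays $218; OOP now $426.
#3 ($6,443): $916 finishes the deductible; $5,527 goes to coinsurance; 15% of $5,527 = $829.05. Cost to patient: $1,745.05. OOP to date $2,171.05.
#4 ($11,809): deductible met; 15% of $11,809 = $1,771.35. OOP would hit $3,942.40 > $3,825, so the cap limits the patient to $3,825 − $2,171.05 = $1,653.95.

$1,653.95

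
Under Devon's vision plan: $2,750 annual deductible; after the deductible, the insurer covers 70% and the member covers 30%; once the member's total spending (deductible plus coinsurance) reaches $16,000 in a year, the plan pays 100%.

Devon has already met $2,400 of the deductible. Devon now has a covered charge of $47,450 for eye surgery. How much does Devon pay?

Remaining deductible: $2,750 − $2,400 = $350.
After the $350 deductible portion, $47,450 − $350 = $47,100 is subject to coinsurance.
30% of $47,100 = $14,130 falls to the member.
So the member owes $350 + $14,130 = $14,480 before any cap.
Year-to-date out-of-pocket would reach $2,400 + $14,480 = $16,880, above the $16,000 maximum, so the member pays only $16,000 − $2,400 = $13,600.

$13,600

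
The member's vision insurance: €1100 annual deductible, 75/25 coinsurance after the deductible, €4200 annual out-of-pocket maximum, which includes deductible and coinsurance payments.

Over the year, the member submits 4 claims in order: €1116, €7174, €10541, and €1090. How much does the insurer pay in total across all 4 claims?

€15721

Claim 1 (€1116): deductible takes €1100, €16 remains; coinsurance €16 × 25% = €4. Member owes €1104 (running OOP €1104). Insurer: €1116 − €1104 = €12.
Claim 2 (€7174): deductible met; 25% of €7174 = €1793.50. Member owes €1793.50 (running OOP €2897.50). Plan pays €7174 − €1793.50 = €5380.50.
Claim 3 (€10541): 25% coinsurance on €10541 = €2635.25. OOP would hit €5532.75 > €4200, so the cap limits the member to €4200 − €2897.50 = €1302.50. Plan pays €10541 − €1302.50 = €9238.50.
Claim 4 (€1090): 25% coinsurance on €1090 = €272.50. Adding that to €4200 gives €4472.50, past the €4200 cap; member pays only €4200 − €4200 = €0. Insurer: €1090 − €0 = €1090.
Insurer total: €12 + €5380.50 + €9238.50 + €1090 = €15721.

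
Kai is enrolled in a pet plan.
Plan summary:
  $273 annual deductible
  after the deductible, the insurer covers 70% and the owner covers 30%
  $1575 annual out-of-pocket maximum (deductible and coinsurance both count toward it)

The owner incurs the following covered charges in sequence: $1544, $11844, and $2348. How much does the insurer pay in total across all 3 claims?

$14161

Bill 1, $1544: deductible takes $273, $1271 remains; coinsurance $1271 × 30% = $381.30. Owner pays $654.30; OOP now $654.30. Plan pays $1544 − $654.30 = $889.70.
Bill 2, $11844: deductible already satisfied, so owner's share is 30% × $11844 = $3553.20. That would push OOP to $4207.50, over the $1575 cap, so owner pays $1575 − $654.30 = $920.70. Plan pays $11844 − $920.70 = $10923.30.
Bill 3, $2348: deductible met; 30% of $2348 = $704.40. OOP would hit $2279.40 > $1575, so the cap limits the owner to $1575 − $1575 = $0. Plan pays $2348 − $0 = $2348.
Insurer total: $889.70 + $10923.30 + $2348 = $14161.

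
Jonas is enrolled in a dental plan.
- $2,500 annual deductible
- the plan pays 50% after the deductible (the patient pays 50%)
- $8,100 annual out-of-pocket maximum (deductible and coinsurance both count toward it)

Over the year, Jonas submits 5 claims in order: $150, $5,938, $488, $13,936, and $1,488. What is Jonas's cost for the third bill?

Bill 1, $150: entire amount goes to the deductible. Patient owes $150 (running OOP $150).
Bill 2, $5,938: $2,350 finishes the deductible; $3,588 goes to coinsurance; coinsurance $3,588 × 50% = $1,794. Patient owes $4,144 (running OOP $4,294).
Bill 3, $488: deductible met; 50% of $488 = $244. Patient owes $244 (running OOP $4,538).

$244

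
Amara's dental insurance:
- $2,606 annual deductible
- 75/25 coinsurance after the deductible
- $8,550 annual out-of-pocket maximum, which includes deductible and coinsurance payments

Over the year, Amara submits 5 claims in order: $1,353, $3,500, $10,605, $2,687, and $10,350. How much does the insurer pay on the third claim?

$7,953.75

#1 ($1,353): all of it applies to the deductible. Patient pays $1,353; OOP now $1,353. Insurer: $1,353 − $1,353 = $0.
#2 ($3,500): $1,253 to deductible, leaving $2,247; 25% of $2,247 = $561.75. Cost to patient: $1,814.75. OOP to date $3,167.75. Plan pays $3,500 − $1,814.75 = $1,685.25.
#3 ($10,605): deductible met; 25% of $10,605 = $2,651.25. Patient pays $2,651.25; OOP now $5,819. Plan pays $10,605 − $2,651.25 = $7,953.75.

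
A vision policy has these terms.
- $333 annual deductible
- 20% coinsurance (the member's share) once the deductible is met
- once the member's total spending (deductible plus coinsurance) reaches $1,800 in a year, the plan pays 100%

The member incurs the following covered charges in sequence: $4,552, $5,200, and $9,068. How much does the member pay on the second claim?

Bill 1, $4,552: deductible takes $333, $4,219 remains; member's 20% is $843.80. Member owes $1,176.80 (running OOP $1,176.80).
Bill 2, $5,200: deductible met; 20% of $5,200 = $1,040. Adding that to $1,176.80 gives $2,216.80, past the $1,800 cap; member pays only $1,800 − $1,176.80 = $623.20.

$623.20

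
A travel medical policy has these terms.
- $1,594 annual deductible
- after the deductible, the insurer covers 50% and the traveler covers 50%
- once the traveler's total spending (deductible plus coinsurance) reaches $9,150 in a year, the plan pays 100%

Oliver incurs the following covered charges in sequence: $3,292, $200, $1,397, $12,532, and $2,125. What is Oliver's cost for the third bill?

$698.50

Bill 1, $3,292: $1,594 finishes the deductible; $1,698 goes to coinsurance; coinsurance $1,698 × 50% = $849. Cost to traveler: $2,443. OOP to date $2,443.
Bill 2, $200: 50% coinsurance on $200 = $100. Traveler owes $100 (running OOP $2,543).
Bill 3, $1,397: deductible met; 50% of $1,397 = $698.50. Traveler pays $698.50; OOP now $3,241.50.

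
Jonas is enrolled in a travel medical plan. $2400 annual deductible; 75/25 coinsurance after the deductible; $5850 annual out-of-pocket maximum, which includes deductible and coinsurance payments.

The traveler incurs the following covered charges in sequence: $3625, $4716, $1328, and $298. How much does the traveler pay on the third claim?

$332

Claim 1 — $3625: deductible takes $2400, $1225 remains; coinsurance $1225 × 25% = $306.25. Cost to traveler: $2706.25. OOP to date $2706.25.
Claim 2 — $4716: 25% coinsurance on $4716 = $1179. Cost to traveler: $1179. OOP to date $3885.25.
Claim 3 — $1328: 25% coinsurance on $1328 = $332. Traveler owes $332 (running OOP $4217.25).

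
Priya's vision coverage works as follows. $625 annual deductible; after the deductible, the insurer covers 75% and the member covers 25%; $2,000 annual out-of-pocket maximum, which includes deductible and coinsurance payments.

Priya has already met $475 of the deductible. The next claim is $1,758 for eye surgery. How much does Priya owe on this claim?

Deductible still to meet: $625 − $475 = $150.
After the $150 deductible portion, $1,758 − $150 = $1,608 is subject to coinsurance.
Member's 25% share of $1,608 is $402.
Member responsibility before any cap: $150 + $402 = $552.
Total out-of-pocket so far would be $475 + $552 = $1,027, below the $2,000 cap — no reduction.

$552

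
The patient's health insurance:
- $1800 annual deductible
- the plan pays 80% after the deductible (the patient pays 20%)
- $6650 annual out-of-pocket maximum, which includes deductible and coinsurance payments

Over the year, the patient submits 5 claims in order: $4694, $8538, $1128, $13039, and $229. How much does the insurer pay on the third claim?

Claim 1 ($4694): $1800 to deductible, leaving $2894; 20% of $2894 = $578.80. Patient owes $2378.80 (running OOP $2378.80). Plan pays $4694 − $2378.80 = $2315.20.
Claim 2 ($8538): deductible already satisfied, so patient's share is 20% × $8538 = $1707.60. Cost to patient: $1707.60. OOP to date $4086.40. Insurer: $8538 − $1707.60 = $6830.40.
Claim 3 ($1128): deductible already satisfied, so patient's share is 20% × $1128 = $225.60. Cost to patient: $225.60. OOP to date $4312. Insurer: $1128 − $225.60 = $902.40.

$902.40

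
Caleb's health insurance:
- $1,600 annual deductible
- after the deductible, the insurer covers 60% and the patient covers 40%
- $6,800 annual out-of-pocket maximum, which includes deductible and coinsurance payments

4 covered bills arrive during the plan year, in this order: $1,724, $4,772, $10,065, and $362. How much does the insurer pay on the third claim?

$6,823.40

#1 ($1,724): $1,600 finishes the deductible; $124 goes to coinsurance; 40% of $124 = $49.60. Patient owes $1,649.60 (running OOP $1,649.60). Plan pays $1,724 − $1,649.60 = $74.40.
#2 ($4,772): deductible already satisfied, so patient's share is 40% × $4,772 = $1,908.80. Patient pays $1,908.80; OOP now $3,558.40. Insurer: $4,772 − $1,908.80 = $2,863.20.
#3 ($10,065): deductible met; 40% of $10,065 = $4,026. OOP would hit $7,584.40 > $6,800, so the cap limits the patient to $6,800 − $3,558.40 = $3,241.60. Insurer: $10,065 − $3,241.60 = $6,823.40.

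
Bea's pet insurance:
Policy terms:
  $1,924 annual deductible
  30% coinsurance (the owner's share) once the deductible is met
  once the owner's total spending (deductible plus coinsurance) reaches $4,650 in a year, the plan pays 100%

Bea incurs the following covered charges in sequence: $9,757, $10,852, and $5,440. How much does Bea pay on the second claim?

Claim 1 ($9,757): $1,924 finishes the deductible; $7,833 goes to coinsurance; owner's 30% is $2,349.90. Cost to owner: $4,273.90. OOP to date $4,273.90.
Claim 2 ($10,852): deductible already satisfied, so owner's share is 30% × $10,852 = $3,255.60. OOP would hit $7,529.50 > $4,650, so the cap limits the owner to $4,650 − $4,273.90 = $376.10.

$376.10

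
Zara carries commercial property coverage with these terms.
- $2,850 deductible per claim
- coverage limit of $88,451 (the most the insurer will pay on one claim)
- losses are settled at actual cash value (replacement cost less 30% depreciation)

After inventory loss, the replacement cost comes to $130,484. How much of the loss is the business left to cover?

Depreciate 30%: the covered value is $130,484 × 0.7 = $91,338.80.
Subtract the deductible: $91,338.80 − $2,850 = $88,488.80.
Since $88,488.80 > $88,451, the payout is capped at $88,451.
Business's share is the uncovered remainder: $130,484 − $88,451 = $42,033.

$42,033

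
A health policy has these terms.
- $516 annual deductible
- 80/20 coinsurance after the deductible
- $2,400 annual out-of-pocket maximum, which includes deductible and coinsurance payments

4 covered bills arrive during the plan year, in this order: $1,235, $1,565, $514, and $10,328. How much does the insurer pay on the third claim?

Claim 1 — $1,235: $516 finishes the deductible; $719 goes to coinsurance; 20% of $719 = $143.80. Patient pays $659.80; OOP now $659.80. Insurer: $1,235 − $659.80 = $575.20.
Claim 2 — $1,565: 20% coinsurance on $1,565 = $313. Cost to patient: $313. OOP to date $972.80. Plan pays $1,565 − $313 = $1,252.
Claim 3 — $514: 20% coinsurance on $514 = $102.80. Patient pays $102.80; OOP now $1,075.60. Insurer: $514 − $102.80 = $411.20.

$411.20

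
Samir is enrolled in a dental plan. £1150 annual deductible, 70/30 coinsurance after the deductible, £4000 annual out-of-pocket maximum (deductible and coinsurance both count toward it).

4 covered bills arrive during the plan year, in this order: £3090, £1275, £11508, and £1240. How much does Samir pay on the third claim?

£1885.50

Bill 1, £3090: deductible takes £1150, £1940 remains; 30% of £1940 = £582. Cost to patient: £1732. OOP to date £1732.
Bill 2, £1275: deductible already satisfied, so patient's share is 30% × £1275 = £382.50. Patient pays £382.50; OOP now £2114.50.
Bill 3, £11508: 30% coinsurance on £11508 = £3452.40. OOP would hit £5566.90 > £4000, so the cap limits the patient to £4000 − £2114.50 = £1885.50.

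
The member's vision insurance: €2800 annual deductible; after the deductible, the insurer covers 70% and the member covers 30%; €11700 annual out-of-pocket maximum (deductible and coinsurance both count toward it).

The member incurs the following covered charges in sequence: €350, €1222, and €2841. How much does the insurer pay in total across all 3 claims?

€1129.10

Claim 1 (€350): all of it applies to the deductible. Member owes €350 (running OOP €350). Plan pays €350 − €350 = €0.
Claim 2 (€1222): all of it applies to the deductible. Cost to member: €1222. OOP to date €1572. Insurer: €1222 − €1222 = €0.
Claim 3 (€2841): €1228 finishes the deductible; €1613 goes to coinsurance; member's 30% is €483.90. Cost to member: €1711.90. OOP to date €3283.90. Insurer: €2841 − €1711.90 = €1129.10.
Insurer total = bills − member's total = €4413 − €3283.90 = €1129.10.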